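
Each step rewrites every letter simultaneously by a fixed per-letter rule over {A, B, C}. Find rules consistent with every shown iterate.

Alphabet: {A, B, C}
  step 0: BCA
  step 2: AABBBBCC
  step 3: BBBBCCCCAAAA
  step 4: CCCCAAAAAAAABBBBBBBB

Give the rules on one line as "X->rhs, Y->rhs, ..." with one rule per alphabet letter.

A->BB, B->C, C->AA

  step 3 ⇒ step 4: BBBBCCCCAAAA ⇒ C·C·C·C·AA·AA·AA·AA·BB·BB·BB·BB
    A ↦ BB
    B ↦ C
    C ↦ AA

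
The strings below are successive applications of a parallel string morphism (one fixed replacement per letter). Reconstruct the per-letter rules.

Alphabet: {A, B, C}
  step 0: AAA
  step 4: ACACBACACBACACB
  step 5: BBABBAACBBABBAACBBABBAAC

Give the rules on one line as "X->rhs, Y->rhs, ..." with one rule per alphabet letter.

  step 4 ⇒ step 5: ACACBACACBACACB ⇒ B·BA·B·BA·AC·B·BA·B·BA·AC·B·BA·B·BA·AC
    A ↦ B
    B ↦ AC
    C ↦ BA

A->B, B->AC, C->BA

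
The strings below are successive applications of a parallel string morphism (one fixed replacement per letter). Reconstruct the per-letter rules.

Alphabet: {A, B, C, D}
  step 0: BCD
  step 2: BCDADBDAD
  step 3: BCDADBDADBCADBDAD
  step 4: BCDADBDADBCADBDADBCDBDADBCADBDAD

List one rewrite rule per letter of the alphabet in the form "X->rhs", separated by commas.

A->BD, B->BC, C->D, D->AD

  step 3 ⇒ step 4: BCDADBDADBCADBDAD ⇒ BC·D·AD·BD·AD·BC·AD·BD·AD·BC·D·BD·AD·BC·AD·BD·AD
    A ↦ BD
    B ↦ BC
    C ↦ D
    D ↦ AD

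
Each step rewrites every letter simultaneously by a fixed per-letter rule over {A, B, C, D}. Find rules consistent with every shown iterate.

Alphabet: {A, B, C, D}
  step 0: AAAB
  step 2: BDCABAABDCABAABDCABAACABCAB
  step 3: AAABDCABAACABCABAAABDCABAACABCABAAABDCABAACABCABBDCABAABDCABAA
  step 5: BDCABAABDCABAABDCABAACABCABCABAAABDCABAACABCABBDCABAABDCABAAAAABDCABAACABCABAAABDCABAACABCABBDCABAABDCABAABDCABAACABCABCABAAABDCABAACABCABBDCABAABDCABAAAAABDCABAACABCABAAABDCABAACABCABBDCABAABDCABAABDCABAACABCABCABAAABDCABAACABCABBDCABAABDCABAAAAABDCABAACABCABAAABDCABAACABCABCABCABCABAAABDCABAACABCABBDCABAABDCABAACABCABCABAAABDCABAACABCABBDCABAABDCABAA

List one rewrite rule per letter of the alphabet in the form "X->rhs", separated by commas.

  step 2 ⇒ step 3: BDCABAABDCABAABDCABAACABCAB ⇒ AA·A·BD·CAB·AA·CAB·CAB·AA·A·BD·CAB·AA·CAB·CAB·AA·A·BD·CAB·AA·CAB·CAB·BD·CAB·AA·BD·CAB·AA
    A ↦ CAB
    B ↦ AA
    C ↦ BD
    D ↦ A

A->CAB, B->AA, C->BD, D->A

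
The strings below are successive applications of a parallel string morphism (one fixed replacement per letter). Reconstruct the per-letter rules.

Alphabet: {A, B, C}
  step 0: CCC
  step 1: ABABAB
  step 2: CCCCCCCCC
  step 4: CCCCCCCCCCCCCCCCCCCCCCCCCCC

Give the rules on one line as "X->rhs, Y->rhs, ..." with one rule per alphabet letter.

A->CC, B->C, C->AB

  step 1 ⇒ step 2: ABABAB ⇒ CC·C·CC·C·CC·C
    A ↦ CC
    B ↦ C
  step 0 ⇒ step 1: CCC ⇒ AB·AB·AB
    C ↦ AB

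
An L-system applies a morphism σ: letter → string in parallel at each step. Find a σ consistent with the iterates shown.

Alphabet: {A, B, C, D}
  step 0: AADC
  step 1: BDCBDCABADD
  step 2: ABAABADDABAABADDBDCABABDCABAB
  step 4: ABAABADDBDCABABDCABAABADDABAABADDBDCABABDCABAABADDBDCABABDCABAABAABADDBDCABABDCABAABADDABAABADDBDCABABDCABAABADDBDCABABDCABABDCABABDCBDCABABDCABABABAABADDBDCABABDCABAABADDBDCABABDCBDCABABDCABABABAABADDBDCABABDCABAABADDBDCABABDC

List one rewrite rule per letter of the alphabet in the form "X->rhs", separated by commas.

  step 1 ⇒ step 2: BDCBDCABADD ⇒ ABA·AB·ADD·ABA·AB·ADD·BDC·ABA·BDC·AB·AB
    A ↦ BDC
    B ↦ ABA
    C ↦ ADD
    D ↦ AB

A->BDC, B->ABA, C->ADD, D->AB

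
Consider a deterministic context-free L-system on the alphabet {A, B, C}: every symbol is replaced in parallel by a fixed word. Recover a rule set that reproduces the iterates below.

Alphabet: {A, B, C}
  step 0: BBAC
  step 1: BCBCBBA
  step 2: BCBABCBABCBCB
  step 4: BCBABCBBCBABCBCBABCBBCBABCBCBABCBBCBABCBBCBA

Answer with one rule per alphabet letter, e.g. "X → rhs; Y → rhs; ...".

  step 1 ⇒ step 2: BCBCBBA ⇒ BC·BA·BC·BA·BC·BC·B
    A ↦ B
    B ↦ BC
    C ↦ BA

A->B, B->BC, C->BA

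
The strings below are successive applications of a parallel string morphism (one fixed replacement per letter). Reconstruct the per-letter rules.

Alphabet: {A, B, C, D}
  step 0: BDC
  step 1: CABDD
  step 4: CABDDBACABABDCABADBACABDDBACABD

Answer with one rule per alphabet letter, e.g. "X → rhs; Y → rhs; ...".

  step 0 ⇒ step 1: BDC ⇒ CA·BD·D
    B ↦ CA
    C ↦ D
    D ↦ BD
    A ↦ BA  (constrained at step 1)

A->BA, B->CA, C->D, D->BD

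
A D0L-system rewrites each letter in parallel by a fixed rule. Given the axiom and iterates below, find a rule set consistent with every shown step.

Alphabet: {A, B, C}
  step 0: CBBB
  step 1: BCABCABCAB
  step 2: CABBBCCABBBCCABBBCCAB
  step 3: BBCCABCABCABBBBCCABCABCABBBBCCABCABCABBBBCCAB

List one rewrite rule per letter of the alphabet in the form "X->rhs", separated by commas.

  step 2 ⇒ step 3: CABBBCCABBBCCABBBCCAB ⇒ B·BC·CAB·CAB·CAB·B·B·BC·CAB·CAB·CAB·B·B·BC·CAB·CAB·CAB·B·B·BC·CAB
    A ↦ BC
    B ↦ CAB
    C ↦ B

A->BC, B->CAB, C->B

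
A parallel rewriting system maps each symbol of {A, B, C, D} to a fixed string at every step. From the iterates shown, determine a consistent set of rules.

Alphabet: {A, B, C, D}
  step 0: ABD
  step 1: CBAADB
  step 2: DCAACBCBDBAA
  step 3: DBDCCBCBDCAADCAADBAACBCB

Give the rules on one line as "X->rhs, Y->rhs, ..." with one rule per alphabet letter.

  step 2 ⇒ step 3: DCAACBCBDBAA ⇒ DB·DC·CB·CB·DC·AA·DC·AA·DB·AA·CB·CB
    A ↦ CB
    B ↦ AA
    C ↦ DC
    D ↦ DB

A->CB, B->AA, C->DC, D->DB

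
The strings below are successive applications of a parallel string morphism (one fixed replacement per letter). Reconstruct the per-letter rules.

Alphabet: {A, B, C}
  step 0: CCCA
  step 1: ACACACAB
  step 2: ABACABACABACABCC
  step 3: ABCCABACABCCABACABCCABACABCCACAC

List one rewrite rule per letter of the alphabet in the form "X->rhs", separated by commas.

  step 2 ⇒ step 3: ABACABACABACABCC ⇒ AB·CC·AB·AC·AB·CC·AB·AC·AB·CC·AB·AC·AB·CC·AC·AC
    A ↦ AB
    B ↦ CC
    C ↦ AC

A->AB, B->CC, C->AC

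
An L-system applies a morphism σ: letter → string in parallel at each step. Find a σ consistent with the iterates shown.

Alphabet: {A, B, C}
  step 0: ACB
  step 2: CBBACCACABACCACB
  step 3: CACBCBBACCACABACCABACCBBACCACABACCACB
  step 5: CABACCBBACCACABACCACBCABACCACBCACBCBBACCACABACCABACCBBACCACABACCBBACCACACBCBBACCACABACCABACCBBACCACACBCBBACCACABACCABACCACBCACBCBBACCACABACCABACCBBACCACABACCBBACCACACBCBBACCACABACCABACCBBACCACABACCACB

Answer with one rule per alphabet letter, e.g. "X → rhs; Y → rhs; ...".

A->BAC, B->CB, C->CA

  step 2 ⇒ step 3: CBBACCACABACCACB ⇒ CA·CB·CB·BAC·CA·CA·BAC·CA·BAC·CB·BAC·CA·CA·BAC·CA·CB
    A ↦ BAC
    B ↦ CB
    C ↦ CA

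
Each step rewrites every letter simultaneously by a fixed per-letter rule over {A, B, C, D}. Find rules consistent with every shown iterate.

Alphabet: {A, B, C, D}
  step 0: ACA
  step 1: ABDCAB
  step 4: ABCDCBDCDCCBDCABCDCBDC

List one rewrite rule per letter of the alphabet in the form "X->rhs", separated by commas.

  step 0 ⇒ step 1: ACA ⇒ AB·DC·AB
    A ↦ AB
    C ↦ DC
    B ↦ C  (constrained at step 1)
    D ↦ B  (constrained at step 1)

A->AB, B->C, C->DC, D->B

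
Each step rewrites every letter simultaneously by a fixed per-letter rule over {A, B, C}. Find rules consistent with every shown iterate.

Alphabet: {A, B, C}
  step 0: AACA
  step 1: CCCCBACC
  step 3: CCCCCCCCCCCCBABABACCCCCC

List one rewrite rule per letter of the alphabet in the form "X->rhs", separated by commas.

  step 0 ⇒ step 1: AACA ⇒ CC·CC·BA·CC
    A ↦ CC
    C ↦ BA
    B ↦ C  (constrained at step 1)

A->CC, B->C, C->BA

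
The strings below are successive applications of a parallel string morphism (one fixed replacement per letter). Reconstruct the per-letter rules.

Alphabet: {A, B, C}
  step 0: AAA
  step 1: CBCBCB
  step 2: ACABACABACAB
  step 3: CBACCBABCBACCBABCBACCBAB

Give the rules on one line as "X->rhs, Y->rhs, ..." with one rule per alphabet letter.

  step 2 ⇒ step 3: ACABACABACAB ⇒ CB·AC·CB·AB·CB·AC·CB·AB·CB·AC·CB·AB
    A ↦ CB
    B ↦ AB
    C ↦ AC

A->CB, B->AB, C->AC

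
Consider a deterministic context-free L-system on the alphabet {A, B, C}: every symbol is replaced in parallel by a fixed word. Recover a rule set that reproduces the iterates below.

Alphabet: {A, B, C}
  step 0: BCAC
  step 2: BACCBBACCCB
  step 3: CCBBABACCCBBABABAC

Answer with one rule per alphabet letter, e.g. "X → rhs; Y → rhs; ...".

A->CB, B->C, C->BA

  step 2 ⇒ step 3: BACCBBACCCB ⇒ C·CB·BA·BA·C·C·CB·BA·BA·BA·C
    A ↦ CB
    B ↦ C
    C ↦ BA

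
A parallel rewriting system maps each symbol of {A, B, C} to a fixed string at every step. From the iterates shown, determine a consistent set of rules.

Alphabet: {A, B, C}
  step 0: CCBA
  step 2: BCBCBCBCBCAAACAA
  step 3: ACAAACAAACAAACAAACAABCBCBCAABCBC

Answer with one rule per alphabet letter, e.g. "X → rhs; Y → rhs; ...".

  step 2 ⇒ step 3: BCBCBCBCBCAAACAA ⇒ AC·AA·AC·AA·AC·AA·AC·AA·AC·AA·BC·BC·BC·AA·BC·BC
    A ↦ BC
    B ↦ AC
    C ↦ AA

A->BC, B->AC, C->AA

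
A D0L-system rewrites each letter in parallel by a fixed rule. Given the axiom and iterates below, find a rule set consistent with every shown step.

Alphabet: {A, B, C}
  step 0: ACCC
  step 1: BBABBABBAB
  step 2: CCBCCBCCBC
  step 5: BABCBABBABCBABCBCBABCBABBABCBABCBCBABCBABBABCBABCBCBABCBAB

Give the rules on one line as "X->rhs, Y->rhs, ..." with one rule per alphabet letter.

A->B, B->C, C->BAB

  step 1 ⇒ step 2: BBABBABBAB ⇒ C·C·B·C·C·B·C·C·B·C
    A ↦ B
    B ↦ C
  step 0 ⇒ step 1: ACCC ⇒ B·BAB·BAB·BAB
    C ↦ BAB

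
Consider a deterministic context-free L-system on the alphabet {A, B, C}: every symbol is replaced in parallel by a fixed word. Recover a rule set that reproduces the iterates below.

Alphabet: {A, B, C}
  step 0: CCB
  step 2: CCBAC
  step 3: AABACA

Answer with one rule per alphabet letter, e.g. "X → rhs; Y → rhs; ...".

A->C, B->BA, C->A

  step 2 ⇒ step 3: CCBAC ⇒ A·A·BA·C·A
    A ↦ C
    B ↦ BA
    C ↦ A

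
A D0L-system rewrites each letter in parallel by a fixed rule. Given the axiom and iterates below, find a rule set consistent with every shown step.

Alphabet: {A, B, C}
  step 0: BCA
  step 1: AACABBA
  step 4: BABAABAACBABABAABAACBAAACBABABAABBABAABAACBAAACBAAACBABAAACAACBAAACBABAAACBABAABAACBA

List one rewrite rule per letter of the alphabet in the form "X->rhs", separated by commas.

  step 0 ⇒ step 1: BCA ⇒ AAC·AB·BA
    A ↦ BA
    B ↦ AAC
    C ↦ AB

A->BA, B->AAC, C->AB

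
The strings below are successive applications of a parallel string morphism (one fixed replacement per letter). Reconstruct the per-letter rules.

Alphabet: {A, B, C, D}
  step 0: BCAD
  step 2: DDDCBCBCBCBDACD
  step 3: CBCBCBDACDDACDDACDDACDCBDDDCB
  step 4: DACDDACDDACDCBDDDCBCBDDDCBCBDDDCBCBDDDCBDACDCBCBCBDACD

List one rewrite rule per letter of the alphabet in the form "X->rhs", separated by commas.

  step 3 ⇒ step 4: CBCBCBDACDDACDDACDDACDCBDDDCB ⇒ D·ACD·D·ACD·D·ACD·CB·DD·D·CB·CB·DD·D·CB·CB·DD·D·CB·CB·DD·D·CB·D·ACD·CB·CB·CB·D·ACD
    A ↦ DD
    B ↦ ACD
    C ↦ D
    D ↦ CB

A->DD, B->ACD, C->D, D->CB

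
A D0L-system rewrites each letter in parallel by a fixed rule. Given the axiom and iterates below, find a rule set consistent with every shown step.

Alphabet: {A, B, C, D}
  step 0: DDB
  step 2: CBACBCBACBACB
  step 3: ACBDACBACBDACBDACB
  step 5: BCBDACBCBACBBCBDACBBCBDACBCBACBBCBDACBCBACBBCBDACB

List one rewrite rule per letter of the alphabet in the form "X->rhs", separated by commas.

  step 2 ⇒ step 3: CBACBCBACBACB ⇒ A·CB·D·A·CB·A·CB·D·A·CB·D·A·CB
    A ↦ D
    B ↦ CB
    C ↦ A
    D ↦ BCB  (constrained at step 0)

A->D, B->CB, C->A, D->BCB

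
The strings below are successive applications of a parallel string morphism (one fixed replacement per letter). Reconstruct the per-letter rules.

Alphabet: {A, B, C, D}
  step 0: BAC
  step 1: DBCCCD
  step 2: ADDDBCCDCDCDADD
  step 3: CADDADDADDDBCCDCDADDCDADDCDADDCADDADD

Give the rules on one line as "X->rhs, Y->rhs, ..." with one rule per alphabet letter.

  step 2 ⇒ step 3: ADDDBCCDCDCDADD ⇒ C·ADD·ADD·ADD·DBC·CD·CD·ADD·CD·ADD·CD·ADD·C·ADD·ADD
    A ↦ C
    B ↦ DBC
    C ↦ CD
    D ↦ ADD

A->C, B->DBC, C->CD, D->ADD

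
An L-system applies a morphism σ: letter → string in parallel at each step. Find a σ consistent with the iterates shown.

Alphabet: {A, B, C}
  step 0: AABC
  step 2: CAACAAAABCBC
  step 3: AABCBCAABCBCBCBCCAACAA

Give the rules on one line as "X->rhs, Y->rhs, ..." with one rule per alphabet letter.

A->BC, B->C, C->AA

  step 2 ⇒ step 3: CAACAAAABCBC ⇒ AA·BC·BC·AA·BC·BC·BC·BC·C·AA·C·AA
    A ↦ BC
    B ↦ C
    C ↦ AA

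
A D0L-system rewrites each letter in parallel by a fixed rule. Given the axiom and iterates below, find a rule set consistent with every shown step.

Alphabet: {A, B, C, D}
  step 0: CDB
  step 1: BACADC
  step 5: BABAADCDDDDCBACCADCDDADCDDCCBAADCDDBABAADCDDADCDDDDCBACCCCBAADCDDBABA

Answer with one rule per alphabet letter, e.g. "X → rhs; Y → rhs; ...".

A->DD, B->ADC, C->BA, D->C

  step 0 ⇒ step 1: CDB ⇒ BA·C·ADC
    B ↦ ADC
    C ↦ BA
    D ↦ C
    A ↦ DD  (constrained at step 1)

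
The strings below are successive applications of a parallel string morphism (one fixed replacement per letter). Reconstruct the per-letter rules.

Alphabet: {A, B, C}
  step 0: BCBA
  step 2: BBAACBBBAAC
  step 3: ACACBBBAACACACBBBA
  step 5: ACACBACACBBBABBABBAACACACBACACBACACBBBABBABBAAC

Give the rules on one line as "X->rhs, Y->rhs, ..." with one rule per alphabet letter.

A->B, B->AC, C->BA

  step 2 ⇒ step 3: BBAACBBBAAC ⇒ AC·AC·B·B·BA·AC·AC·AC·B·B·BA
    A ↦ B
    B ↦ AC
    C ↦ BA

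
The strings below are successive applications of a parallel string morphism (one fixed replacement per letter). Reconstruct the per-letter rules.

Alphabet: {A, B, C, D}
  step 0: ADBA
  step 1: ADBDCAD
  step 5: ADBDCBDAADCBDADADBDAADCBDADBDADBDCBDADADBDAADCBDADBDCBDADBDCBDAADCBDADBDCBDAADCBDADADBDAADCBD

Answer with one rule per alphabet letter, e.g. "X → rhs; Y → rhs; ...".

  step 0 ⇒ step 1: ADBA ⇒ AD·BD·C·AD
    A ↦ AD
    B ↦ C
    D ↦ BD
    C ↦ AAD  (constrained at step 1)

A->AD, B->C, C->AAD, D->BD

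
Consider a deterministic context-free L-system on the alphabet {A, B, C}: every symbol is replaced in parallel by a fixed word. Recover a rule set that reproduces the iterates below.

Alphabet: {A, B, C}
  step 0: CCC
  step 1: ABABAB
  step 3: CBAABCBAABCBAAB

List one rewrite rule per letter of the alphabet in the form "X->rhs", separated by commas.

  step 0 ⇒ step 1: CCC ⇒ AB·AB·AB
    C ↦ AB
    A ↦ BA  (constrained at step 1)
    B ↦ C  (constrained at step 1)

A->BA, B->C, C->AB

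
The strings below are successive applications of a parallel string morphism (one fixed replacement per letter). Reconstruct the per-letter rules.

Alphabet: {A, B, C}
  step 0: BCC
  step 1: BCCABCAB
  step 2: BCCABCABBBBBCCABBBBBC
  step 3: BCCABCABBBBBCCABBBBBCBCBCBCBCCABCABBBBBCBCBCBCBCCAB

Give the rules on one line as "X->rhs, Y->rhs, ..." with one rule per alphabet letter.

A->BBB, B->BC, C->CAB

  step 2 ⇒ step 3: BCCABCABBBBBCCABBBBBC ⇒ BC·CAB·CAB·BBB·BC·CAB·BBB·BC·BC·BC·BC·BC·CAB·CAB·BBB·BC·BC·BC·BC·BC·CAB
    A ↦ BBB
    B ↦ BC
    C ↦ CAB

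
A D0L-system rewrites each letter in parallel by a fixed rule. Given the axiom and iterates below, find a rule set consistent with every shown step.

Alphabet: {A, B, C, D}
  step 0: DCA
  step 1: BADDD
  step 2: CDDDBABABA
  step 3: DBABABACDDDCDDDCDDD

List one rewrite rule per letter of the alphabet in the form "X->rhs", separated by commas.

  step 2 ⇒ step 3: CDDDBABABA ⇒ D·BA·BA·BA·CD·DD·CD·DD·CD·DD
    A ↦ DD
    B ↦ CD
    C ↦ D
    D ↦ BA

A->DD, B->CD, C->D, D->BA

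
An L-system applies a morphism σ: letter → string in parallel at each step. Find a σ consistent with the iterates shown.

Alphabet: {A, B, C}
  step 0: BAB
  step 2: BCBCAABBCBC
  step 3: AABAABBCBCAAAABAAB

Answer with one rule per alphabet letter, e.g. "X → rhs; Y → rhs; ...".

  step 2 ⇒ step 3: BCBCAABBCBC ⇒ AA·B·AA·B·BC·BC·AA·AA·B·AA·B
    A ↦ BC
    B ↦ AA
    C ↦ B

A->BC, B->AA, C->B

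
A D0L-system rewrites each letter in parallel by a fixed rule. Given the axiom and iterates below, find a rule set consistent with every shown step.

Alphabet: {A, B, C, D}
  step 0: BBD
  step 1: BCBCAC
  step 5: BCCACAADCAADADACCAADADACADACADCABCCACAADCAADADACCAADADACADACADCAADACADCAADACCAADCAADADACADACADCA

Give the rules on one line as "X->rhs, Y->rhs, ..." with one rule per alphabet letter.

  step 0 ⇒ step 1: BBD ⇒ BC·BC·AC
    B ↦ BC
    D ↦ AC
    A ↦ AD  (constrained at step 1)
    C ↦ CA  (constrained at step 1)

A->AD, B->BC, C->CA, D->AC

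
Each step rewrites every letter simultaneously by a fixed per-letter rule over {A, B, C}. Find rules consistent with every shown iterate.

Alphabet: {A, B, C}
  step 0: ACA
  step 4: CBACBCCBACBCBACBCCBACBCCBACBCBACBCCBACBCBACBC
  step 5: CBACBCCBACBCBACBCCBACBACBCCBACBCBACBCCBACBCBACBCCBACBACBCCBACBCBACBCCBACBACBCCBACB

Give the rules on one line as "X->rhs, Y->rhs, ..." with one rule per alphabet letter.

  step 4 ⇒ step 5: CBACBCCBACBCBACBCCBACBCCBACBCBACBCCBACBCBACBC ⇒ CB·A·CBC·CB·A·CB·CB·A·CBC·CB·A·CB·A·CBC·CB·A·CB·CB·A·CBC·CB·A·CB·CB·A·CBC·CB·A·CB·A·CBC·CB·A·CB·CB·A·CBC·CB·A·CB·A·CBC·CB·A·CB
    A ↦ CBC
    B ↦ A
    C ↦ CB

A->CBC, B->A, C->CB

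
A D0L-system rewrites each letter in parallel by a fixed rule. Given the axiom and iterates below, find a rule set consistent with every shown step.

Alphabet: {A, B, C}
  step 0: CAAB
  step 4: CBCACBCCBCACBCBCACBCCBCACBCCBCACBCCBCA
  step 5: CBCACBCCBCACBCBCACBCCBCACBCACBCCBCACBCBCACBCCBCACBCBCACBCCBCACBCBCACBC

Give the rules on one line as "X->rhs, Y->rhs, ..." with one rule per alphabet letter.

A->C, B->CA, C->CB

  step 4 ⇒ step 5: CBCACBCCBCACBCBCACBCCBCACBCCBCACBCCBCA ⇒ CB·CA·CB·C·CB·CA·CB·CB·CA·CB·C·CB·CA·CB·CA·CB·C·CB·CA·CB·CB·CA·CB·C·CB·CA·CB·CB·CA·CB·C·CB·CA·CB·CB·CA·CB·C
    A ↦ C
    B ↦ CA
    C ↦ CB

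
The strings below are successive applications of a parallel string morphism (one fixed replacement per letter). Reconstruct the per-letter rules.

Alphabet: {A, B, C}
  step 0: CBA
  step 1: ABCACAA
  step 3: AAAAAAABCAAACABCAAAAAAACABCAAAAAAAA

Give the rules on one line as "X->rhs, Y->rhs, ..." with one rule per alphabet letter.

  step 0 ⇒ step 1: CBA ⇒ ABC·AC·AA
    A ↦ AA
    B ↦ AC
    C ↦ ABC

A->AA, B->AC, C->ABC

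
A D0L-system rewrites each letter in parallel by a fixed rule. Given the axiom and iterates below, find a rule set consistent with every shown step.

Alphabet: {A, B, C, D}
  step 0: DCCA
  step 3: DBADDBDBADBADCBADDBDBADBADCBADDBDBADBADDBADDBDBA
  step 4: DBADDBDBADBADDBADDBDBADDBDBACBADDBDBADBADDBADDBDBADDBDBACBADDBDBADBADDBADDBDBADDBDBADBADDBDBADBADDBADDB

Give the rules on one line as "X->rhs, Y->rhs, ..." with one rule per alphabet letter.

  step 3 ⇒ step 4: DBADDBDBADBADCBADDBDBADBADCBADDBDBADBADDBADDBDBA ⇒ DBA·D·DB·DBA·DBA·D·DBA·D·DB·DBA·D·DB·DBA·CBA·D·DB·DBA·DBA·D·DBA·D·DB·DBA·D·DB·DBA·CBA·D·DB·DBA·DBA·D·DBA·D·DB·DBA·D·DB·DBA·DBA·D·DB·DBA·DBA·D·DBA·D·DB
    A ↦ DB
    B ↦ D
    C ↦ CBA
    D ↦ DBA

A->DB, B->D, C->CBA, D->DBA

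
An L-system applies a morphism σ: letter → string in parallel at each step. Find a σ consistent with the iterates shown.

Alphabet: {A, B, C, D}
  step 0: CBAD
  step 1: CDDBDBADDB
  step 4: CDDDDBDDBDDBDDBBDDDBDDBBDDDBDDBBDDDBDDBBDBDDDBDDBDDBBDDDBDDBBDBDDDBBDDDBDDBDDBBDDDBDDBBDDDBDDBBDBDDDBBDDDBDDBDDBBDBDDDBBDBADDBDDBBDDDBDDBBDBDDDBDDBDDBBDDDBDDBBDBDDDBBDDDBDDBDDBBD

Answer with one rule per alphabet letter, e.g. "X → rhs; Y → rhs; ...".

  step 0 ⇒ step 1: CBAD ⇒ CDD·BD·BA·DDB
    A ↦ BA
    B ↦ BD
    C ↦ CDD
    D ↦ DDB

A->BA, B->BD, C->CDD, D->DDB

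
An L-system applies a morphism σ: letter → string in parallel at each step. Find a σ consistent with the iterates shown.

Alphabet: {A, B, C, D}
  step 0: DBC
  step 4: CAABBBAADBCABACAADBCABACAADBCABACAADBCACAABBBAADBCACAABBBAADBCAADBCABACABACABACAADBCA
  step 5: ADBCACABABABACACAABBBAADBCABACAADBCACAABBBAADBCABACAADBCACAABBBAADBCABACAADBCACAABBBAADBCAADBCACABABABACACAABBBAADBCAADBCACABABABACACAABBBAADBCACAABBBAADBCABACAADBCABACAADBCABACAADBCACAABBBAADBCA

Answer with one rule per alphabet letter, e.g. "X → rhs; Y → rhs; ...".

  step 4 ⇒ step 5: CAABBBAADBCABACAADBCABACAADBCABACAADBCACAABBBAADBCACAABBBAADBCAADBCABACABACABACAADBCA ⇒ ADB·CA·CA·BA·BA·BA·CA·CA·ABB·BA·ADB·CA·BA·CA·ADB·CA·CA·ABB·BA·ADB·CA·BA·CA·ADB·CA·CA·ABB·BA·ADB·CA·BA·CA·ADB·CA·CA·ABB·BA·ADB·CA·ADB·CA·CA·BA·BA·BA·CA·CA·ABB·BA·ADB·CA·ADB·CA·CA·BA·BA·BA·CA·CA·ABB·BA·ADB·CA·CA·ABB·BA·ADB·CA·BA·CA·ADB·CA·BA·CA·ADB·CA·BA·CA·ADB·CA·CA·ABB·BA·ADB·CA
    A ↦ CA
    B ↦ BA
    C ↦ ADB
    D ↦ ABB

A->CA, B->BA, C->ADB, D->ABB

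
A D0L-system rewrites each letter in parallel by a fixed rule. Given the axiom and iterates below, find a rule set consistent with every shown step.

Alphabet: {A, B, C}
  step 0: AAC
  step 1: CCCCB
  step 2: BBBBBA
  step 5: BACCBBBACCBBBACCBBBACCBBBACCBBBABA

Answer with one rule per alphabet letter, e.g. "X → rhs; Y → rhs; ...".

A->CC, B->BA, C->B

  step 1 ⇒ step 2: CCCCB ⇒ B·B·B·B·BA
    B ↦ BA
    C ↦ B
  step 0 ⇒ step 1: AAC ⇒ CC·CC·B
    A ↦ CC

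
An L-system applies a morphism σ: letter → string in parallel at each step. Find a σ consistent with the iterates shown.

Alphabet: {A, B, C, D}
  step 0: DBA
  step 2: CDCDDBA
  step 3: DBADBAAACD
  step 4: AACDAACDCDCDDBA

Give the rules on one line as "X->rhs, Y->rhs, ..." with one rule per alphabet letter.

A->CD, B->A, C->DB, D->A

  step 3 ⇒ step 4: DBADBAAACD ⇒ A·A·CD·A·A·CD·CD·CD·DB·A
    A ↦ CD
    B ↦ A
    C ↦ DB
    D ↦ A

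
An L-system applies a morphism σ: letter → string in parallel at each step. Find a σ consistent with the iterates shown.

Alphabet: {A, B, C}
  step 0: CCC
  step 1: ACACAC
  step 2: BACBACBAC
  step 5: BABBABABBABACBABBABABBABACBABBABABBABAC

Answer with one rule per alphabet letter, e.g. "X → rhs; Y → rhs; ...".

  step 1 ⇒ step 2: ACACAC ⇒ B·AC·B·AC·B·AC
    A ↦ B
    C ↦ AC
    B ↦ BA  (constrained at step 2)

A->B, B->BA, C->AC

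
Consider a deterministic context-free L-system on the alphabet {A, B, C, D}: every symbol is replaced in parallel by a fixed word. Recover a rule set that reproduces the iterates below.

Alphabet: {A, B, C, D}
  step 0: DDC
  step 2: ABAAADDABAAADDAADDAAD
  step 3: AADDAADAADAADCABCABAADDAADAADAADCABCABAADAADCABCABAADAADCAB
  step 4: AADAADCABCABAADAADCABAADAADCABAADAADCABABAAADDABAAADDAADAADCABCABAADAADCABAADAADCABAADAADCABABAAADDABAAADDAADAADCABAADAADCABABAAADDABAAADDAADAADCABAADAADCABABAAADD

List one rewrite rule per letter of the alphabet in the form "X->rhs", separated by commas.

A->AAD, B->D, C->ABA, D->CAB

  step 3 ⇒ step 4: AADDAADAADAADCABCABAADDAADAADAADCABCABAADAADCABCABAADAADCAB ⇒ AAD·AAD·CAB·CAB·AAD·AAD·CAB·AAD·AAD·CAB·AAD·AAD·CAB·ABA·AAD·D·ABA·AAD·D·AAD·AAD·CAB·CAB·AAD·AAD·CAB·AAD·AAD·CAB·AAD·AAD·CAB·ABA·AAD·D·ABA·AAD·D·AAD·AAD·CAB·AAD·AAD·CAB·ABA·AAD·D·ABA·AAD·D·AAD·AAD·CAB·AAD·AAD·CAB·ABA·AAD·D
    A ↦ AAD
    B ↦ D
    C ↦ ABA
    D ↦ CAB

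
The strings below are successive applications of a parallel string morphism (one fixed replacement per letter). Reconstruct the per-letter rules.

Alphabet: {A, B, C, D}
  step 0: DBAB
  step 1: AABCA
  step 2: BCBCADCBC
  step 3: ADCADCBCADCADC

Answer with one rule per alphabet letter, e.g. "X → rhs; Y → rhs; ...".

  step 2 ⇒ step 3: BCBCADCBC ⇒ A·DC·A·DC·BC·A·DC·A·DC
    A ↦ BC
    B ↦ A
    C ↦ DC
    D ↦ A

A->BC, B->A, C->DC, D->A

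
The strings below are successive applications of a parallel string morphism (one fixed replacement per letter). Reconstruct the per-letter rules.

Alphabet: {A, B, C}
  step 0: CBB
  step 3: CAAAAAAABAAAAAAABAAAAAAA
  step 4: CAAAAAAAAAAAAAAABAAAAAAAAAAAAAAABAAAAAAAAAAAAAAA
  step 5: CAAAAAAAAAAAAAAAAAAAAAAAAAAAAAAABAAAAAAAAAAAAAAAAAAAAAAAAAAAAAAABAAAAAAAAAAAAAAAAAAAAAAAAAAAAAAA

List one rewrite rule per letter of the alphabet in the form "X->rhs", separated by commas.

A->AA, B->BA, C->CA

  step 4 ⇒ step 5: CAAAAAAAAAAAAAAABAAAAAAAAAAAAAAABAAAAAAAAAAAAAAA ⇒ CA·AA·AA·AA·AA·AA·AA·AA·AA·AA·AA·AA·AA·AA·AA·AA·BA·AA·AA·AA·AA·AA·AA·AA·AA·AA·AA·AA·AA·AA·AA·AA·BA·AA·AA·AA·AA·AA·AA·AA·AA·AA·AA·AA·AA·AA·AA·AA
    A ↦ AA
    B ↦ BA
    C ↦ CA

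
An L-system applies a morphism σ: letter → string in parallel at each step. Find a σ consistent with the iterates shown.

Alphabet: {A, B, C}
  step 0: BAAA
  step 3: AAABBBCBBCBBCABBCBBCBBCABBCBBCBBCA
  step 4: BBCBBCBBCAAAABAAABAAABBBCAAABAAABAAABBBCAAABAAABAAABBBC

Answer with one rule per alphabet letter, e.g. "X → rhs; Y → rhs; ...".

A->BBC, B->A, C->AB

  step 3 ⇒ step 4: AAABBBCBBCBBCABBCBBCBBCABBCBBCBBCA ⇒ BBC·BBC·BBC·A·A·A·AB·A·A·AB·A·A·AB·BBC·A·A·AB·A·A·AB·A·A·AB·BBC·A·A·AB·A·A·AB·A·A·AB·BBC
    A ↦ BBC
    B ↦ A
    C ↦ AB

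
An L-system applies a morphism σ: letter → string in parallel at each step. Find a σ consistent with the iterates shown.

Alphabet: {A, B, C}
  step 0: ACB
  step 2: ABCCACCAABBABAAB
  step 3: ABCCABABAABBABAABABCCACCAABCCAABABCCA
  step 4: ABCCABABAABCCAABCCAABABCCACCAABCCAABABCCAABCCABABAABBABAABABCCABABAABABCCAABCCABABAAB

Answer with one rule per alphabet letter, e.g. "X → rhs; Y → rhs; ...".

A->AB, B->CCA, C->BA

  step 3 ⇒ step 4: ABCCABABAABBABAABABCCACCAABCCAABABCCA ⇒ AB·CCA·BA·BA·AB·CCA·AB·CCA·AB·AB·CCA·CCA·AB·CCA·AB·AB·CCA·AB·CCA·BA·BA·AB·BA·BA·AB·AB·CCA·BA·BA·AB·AB·CCA·AB·CCA·BA·BA·AB
    A ↦ AB
    B ↦ CCA
    C ↦ BA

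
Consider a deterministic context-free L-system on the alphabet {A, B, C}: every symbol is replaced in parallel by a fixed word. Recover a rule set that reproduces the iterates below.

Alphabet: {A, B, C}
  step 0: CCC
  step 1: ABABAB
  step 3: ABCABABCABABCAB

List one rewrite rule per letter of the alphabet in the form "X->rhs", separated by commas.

A->C, B->AB, C->AB

  step 0 ⇒ step 1: CCC ⇒ AB·AB·AB
    C ↦ AB
    A ↦ C  (constrained at step 1)
    B ↦ AB  (constrained at step 1)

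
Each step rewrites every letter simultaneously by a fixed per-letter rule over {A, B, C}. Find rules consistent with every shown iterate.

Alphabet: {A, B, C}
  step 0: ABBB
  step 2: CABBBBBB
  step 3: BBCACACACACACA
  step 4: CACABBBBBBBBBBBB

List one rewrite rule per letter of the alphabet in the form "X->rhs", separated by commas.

A->B, B->CA, C->B

  step 3 ⇒ step 4: BBCACACACACACA ⇒ CA·CA·B·B·B·B·B·B·B·B·B·B·B·B
    A ↦ B
    B ↦ CA
    C ↦ B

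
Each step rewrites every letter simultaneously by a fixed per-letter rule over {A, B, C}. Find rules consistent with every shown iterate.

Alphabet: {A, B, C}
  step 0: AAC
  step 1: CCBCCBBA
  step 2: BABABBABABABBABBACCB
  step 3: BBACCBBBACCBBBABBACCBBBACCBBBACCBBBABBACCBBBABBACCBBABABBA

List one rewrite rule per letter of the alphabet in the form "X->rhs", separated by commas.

A->CCB, B->BBA, C->BA

  step 2 ⇒ step 3: BABABBABABABBABBACCB ⇒ BBA·CCB·BBA·CCB·BBA·BBA·CCB·BBA·CCB·BBA·CCB·BBA·BBA·CCB·BBA·BBA·CCB·BA·BA·BBA
    A ↦ CCB
    B ↦ BBA
    C ↦ BA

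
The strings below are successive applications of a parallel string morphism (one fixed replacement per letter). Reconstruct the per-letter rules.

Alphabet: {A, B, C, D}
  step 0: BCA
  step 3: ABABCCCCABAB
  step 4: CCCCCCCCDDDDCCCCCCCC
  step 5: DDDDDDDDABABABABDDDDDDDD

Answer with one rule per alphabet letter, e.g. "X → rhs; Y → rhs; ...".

  step 4 ⇒ step 5: CCCCCCCCDDDDCCCCCCCC ⇒ D·D·D·D·D·D·D·D·AB·AB·AB·AB·D·D·D·D·D·D·D·D
    C ↦ D
    D ↦ AB
  step 3 ⇒ step 4: ABABCCCCABAB ⇒ CC·CC·CC·CC·D·D·D·D·CC·CC·CC·CC
    A ↦ CC
  step 3 ⇒ step 4: ABABCCCCABAB ⇒ CC·CC·CC·CC·D·D·D·D·CC·CC·CC·CC
    B ↦ CC

A->CC, B->CC, C->D, D->AB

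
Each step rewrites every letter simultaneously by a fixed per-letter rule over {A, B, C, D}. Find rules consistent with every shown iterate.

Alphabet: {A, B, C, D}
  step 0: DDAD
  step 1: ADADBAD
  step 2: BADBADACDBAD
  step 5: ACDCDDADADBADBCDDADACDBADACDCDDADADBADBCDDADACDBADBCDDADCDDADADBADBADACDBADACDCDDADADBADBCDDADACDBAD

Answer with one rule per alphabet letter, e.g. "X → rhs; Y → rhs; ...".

A->B, B->ACD, C->CDD, D->AD

  step 1 ⇒ step 2: ADADBAD ⇒ B·AD·B·AD·ACD·B·AD
    A ↦ B
    B ↦ ACD
    D ↦ AD
    C ↦ CDD  (constrained at step 2)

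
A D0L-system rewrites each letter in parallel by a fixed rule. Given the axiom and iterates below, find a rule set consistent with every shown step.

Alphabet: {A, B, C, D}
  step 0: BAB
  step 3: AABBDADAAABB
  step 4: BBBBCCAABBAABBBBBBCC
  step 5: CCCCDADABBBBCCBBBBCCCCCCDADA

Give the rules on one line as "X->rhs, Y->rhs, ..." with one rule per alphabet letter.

  step 4 ⇒ step 5: BBBBCCAABBAABBBBBBCC ⇒ C·C·C·C·DA·DA·BB·BB·C·C·BB·BB·C·C·C·C·C·C·DA·DA
    A ↦ BB
    B ↦ C
    C ↦ DA
  step 3 ⇒ step 4: AABBDADAAABB ⇒ BB·BB·C·C·AA·BB·AA·BB·BB·BB·C·C
    D ↦ AA

A->BB, B->C, C->DA, D->AA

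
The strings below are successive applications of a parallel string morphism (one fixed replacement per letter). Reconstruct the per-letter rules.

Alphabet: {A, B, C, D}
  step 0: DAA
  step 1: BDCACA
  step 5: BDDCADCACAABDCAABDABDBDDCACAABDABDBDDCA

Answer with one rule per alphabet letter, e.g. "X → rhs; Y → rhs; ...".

  step 0 ⇒ step 1: DAA ⇒ BD·CA·CA
    A ↦ CA
    D ↦ BD
    B ↦ A  (constrained at step 1)
    C ↦ D  (constrained at step 1)

A->CA, B->A, C->D, D->BD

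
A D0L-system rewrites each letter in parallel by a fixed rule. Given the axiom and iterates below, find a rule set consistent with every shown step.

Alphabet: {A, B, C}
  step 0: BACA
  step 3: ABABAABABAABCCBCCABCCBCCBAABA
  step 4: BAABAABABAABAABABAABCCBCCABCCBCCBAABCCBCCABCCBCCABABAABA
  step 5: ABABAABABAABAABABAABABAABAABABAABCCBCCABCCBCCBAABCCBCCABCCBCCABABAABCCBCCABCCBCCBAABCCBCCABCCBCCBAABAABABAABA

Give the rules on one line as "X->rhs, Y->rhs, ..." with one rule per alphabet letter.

A->BA, B->A, C->BCC

  step 4 ⇒ step 5: BAABAABABAABAABABAABCCBCCABCCBCCBAABCCBCCABCCBCCABABAABA ⇒ A·BA·BA·A·BA·BA·A·BA·A·BA·BA·A·BA·BA·A·BA·A·BA·BA·A·BCC·BCC·A·BCC·BCC·BA·A·BCC·BCC·A·BCC·BCC·A·BA·BA·A·BCC·BCC·A·BCC·BCC·BA·A·BCC·BCC·A·BCC·BCC·BA·A·BA·A·BA·BA·A·BA
    A ↦ BA
    B ↦ A
    C ↦ BCC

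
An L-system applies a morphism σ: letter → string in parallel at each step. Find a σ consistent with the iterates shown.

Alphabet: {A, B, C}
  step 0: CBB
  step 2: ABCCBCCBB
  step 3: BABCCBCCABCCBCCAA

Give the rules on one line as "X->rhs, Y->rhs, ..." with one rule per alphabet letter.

A->B, B->A, C->BCC

  step 2 ⇒ step 3: ABCCBCCBB ⇒ B·A·BCC·BCC·A·BCC·BCC·A·A
    A ↦ B
    B ↦ A
    C ↦ BCC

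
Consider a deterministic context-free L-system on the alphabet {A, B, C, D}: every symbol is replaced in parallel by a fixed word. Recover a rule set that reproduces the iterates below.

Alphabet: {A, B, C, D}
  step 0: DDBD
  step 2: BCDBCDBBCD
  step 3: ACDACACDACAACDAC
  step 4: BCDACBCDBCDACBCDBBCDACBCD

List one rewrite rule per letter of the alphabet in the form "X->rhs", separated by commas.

  step 3 ⇒ step 4: ACDACACDACAACDAC ⇒ B·CD·AC·B·CD·B·CD·AC·B·CD·B·B·CD·AC·B·CD
    A ↦ B
    C ↦ CD
    D ↦ AC
  step 2 ⇒ step 3: BCDBCDBBCD ⇒ A·CD·AC·A·CD·AC·A·A·CD·AC
    B ↦ A

A->B, B->A, C->CD, D->AC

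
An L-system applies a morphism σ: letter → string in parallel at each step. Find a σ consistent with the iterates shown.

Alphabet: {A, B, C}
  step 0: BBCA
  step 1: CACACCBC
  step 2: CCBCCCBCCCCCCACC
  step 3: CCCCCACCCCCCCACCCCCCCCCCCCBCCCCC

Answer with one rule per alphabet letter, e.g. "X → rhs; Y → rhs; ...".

A->BC, B->CA, C->CC

  step 2 ⇒ step 3: CCBCCCBCCCCCCACC ⇒ CC·CC·CA·CC·CC·CC·CA·CC·CC·CC·CC·CC·CC·BC·CC·CC
    A ↦ BC
    B ↦ CA
    C ↦ CC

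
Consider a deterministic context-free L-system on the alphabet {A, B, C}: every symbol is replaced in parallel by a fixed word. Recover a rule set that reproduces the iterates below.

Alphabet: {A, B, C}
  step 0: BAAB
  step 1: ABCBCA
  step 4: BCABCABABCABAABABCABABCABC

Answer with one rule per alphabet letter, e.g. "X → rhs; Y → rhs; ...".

  step 0 ⇒ step 1: BAAB ⇒ A·BC·BC·A
    A ↦ BC
    B ↦ A
    C ↦ BA  (constrained at step 1)

A->BC, B->A, C->BA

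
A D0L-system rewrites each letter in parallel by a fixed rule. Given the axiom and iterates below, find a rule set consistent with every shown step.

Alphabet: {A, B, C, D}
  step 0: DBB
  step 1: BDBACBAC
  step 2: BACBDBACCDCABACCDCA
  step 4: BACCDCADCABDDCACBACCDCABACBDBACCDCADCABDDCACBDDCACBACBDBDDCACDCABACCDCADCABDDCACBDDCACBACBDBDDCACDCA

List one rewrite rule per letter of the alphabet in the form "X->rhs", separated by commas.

  step 1 ⇒ step 2: BDBACBAC ⇒ BAC·BD·BAC·C·DCA·BAC·C·DCA
    A ↦ C
    B ↦ BAC
    C ↦ DCA
    D ↦ BD

A->C, B->BAC, C->DCA, D->BD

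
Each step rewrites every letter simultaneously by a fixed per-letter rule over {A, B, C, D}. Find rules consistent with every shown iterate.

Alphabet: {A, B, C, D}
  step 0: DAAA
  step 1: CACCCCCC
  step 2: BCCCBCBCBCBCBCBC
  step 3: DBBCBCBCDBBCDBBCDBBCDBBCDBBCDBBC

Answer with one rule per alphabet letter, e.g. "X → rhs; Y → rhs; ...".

  step 2 ⇒ step 3: BCCCBCBCBCBCBCBC ⇒ DB·BC·BC·BC·DB·BC·DB·BC·DB·BC·DB·BC·DB·BC·DB·BC
    B ↦ DB
    C ↦ BC
  step 0 ⇒ step 1: DAAA ⇒ CA·CC·CC·CC
    A ↦ CC
  step 0 ⇒ step 1: DAAA ⇒ CA·CC·CC·CC
    D ↦ CA

A->CC, B->DB, C->BC, D->CA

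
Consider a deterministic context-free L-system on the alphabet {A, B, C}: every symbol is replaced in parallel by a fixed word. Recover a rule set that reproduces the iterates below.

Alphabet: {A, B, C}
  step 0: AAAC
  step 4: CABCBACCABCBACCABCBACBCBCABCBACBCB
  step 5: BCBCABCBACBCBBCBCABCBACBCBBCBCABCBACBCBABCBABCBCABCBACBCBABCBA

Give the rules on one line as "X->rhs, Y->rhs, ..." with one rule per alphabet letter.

  step 4 ⇒ step 5: CABCBACCABCBACCABCBACBCBCABCBACBCB ⇒ BCB·C·A·BCB·A·C·BCB·BCB·C·A·BCB·A·C·BCB·BCB·C·A·BCB·A·C·BCB·A·BCB·A·BCB·C·A·BCB·A·C·BCB·A·BCB·A
    A ↦ C
    B ↦ A
    C ↦ BCB

A->C, B->A, C->BCB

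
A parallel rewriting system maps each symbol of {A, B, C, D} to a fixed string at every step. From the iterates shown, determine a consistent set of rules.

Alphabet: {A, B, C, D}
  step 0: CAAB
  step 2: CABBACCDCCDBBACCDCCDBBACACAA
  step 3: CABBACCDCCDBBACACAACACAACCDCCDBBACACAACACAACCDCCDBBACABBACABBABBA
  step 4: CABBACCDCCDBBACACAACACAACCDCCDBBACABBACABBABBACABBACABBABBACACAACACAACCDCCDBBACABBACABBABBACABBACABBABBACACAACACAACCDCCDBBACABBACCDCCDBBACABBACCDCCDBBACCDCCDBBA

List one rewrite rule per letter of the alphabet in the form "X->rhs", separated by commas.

  step 3 ⇒ step 4: CABBACCDCCDBBACACAACACAACCDCCDBBACACAACACAACCDCCDBBACABBACABBABBA ⇒ CA·BBA·CCD·CCD·BBA·CA·CA·A·CA·CA·A·CCD·CCD·BBA·CA·BBA·CA·BBA·BBA·CA·BBA·CA·BBA·BBA·CA·CA·A·CA·CA·A·CCD·CCD·BBA·CA·BBA·CA·BBA·BBA·CA·BBA·CA·BBA·BBA·CA·CA·A·CA·CA·A·CCD·CCD·BBA·CA·BBA·CCD·CCD·BBA·CA·BBA·CCD·CCD·BBA·CCD·CCD·BBA
    A ↦ BBA
    B ↦ CCD
    C ↦ CA
    D ↦ A

A->BBA, B->CCD, C->CA, D->A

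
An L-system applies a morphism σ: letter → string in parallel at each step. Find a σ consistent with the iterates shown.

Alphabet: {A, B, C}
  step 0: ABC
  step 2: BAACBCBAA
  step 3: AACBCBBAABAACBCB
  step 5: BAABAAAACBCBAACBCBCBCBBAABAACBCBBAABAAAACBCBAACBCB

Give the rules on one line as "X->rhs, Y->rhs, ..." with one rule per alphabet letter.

  step 2 ⇒ step 3: BAACBCBAA ⇒ AA·CB·CB·B·AA·B·AA·CB·CB
    A ↦ CB
    B ↦ AA
    C ↦ B

A->CB, B->AA, C->B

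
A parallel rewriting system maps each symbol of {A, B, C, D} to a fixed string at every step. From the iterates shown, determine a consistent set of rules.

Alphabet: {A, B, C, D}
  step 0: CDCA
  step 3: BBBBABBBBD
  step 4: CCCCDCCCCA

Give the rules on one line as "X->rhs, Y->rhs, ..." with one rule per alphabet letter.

  step 3 ⇒ step 4: BBBBABBBBD ⇒ C·C·C·C·D·C·C·C·C·A
    A ↦ D
    B ↦ C
    D ↦ A
    C ↦ BB  (constrained at step 0)

A->D, B->C, C->BB, D->A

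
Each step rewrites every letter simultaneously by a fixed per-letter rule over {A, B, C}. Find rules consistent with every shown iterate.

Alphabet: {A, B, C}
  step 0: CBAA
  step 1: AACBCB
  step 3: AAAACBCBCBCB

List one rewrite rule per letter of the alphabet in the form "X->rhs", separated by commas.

  step 0 ⇒ step 1: CBAA ⇒ A·A·CB·CB
    A ↦ CB
    B ↦ A
    C ↦ A

A->CB, B->A, C->A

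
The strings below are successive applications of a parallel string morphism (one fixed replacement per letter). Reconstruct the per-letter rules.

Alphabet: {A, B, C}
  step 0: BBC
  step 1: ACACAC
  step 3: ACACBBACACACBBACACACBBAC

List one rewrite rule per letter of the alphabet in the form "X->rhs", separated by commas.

A->BB, B->AC, C->AC

  step 0 ⇒ step 1: BBC ⇒ AC·AC·AC
    B ↦ AC
    C ↦ AC
    A ↦ BB  (constrained at step 1)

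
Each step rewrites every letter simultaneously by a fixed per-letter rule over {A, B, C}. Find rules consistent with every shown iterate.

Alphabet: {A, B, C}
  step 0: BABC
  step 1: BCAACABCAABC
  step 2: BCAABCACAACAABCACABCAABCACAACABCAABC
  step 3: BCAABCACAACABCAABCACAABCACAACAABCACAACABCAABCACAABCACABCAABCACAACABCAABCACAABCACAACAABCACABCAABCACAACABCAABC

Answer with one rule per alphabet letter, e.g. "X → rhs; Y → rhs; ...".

A->ACA, B->BCA, C->ABC

  step 2 ⇒ step 3: BCAABCACAACAABCACABCAABCACAACABCAABC ⇒ BCA·ABC·ACA·ACA·BCA·ABC·ACA·ABC·ACA·ACA·ABC·ACA·ACA·BCA·ABC·ACA·ABC·ACA·BCA·ABC·ACA·ACA·BCA·ABC·ACA·ABC·ACA·ACA·ABC·ACA·BCA·ABC·ACA·ACA·BCA·ABC
    A ↦ ACA
    B ↦ BCA
    C ↦ ABC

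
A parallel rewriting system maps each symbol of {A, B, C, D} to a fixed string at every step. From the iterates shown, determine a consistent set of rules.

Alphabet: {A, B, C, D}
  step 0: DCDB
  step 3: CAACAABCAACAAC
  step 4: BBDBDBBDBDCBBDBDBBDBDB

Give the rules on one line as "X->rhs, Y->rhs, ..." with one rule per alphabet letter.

  step 3 ⇒ step 4: CAACAABCAACAAC ⇒ B·BD·BD·B·BD·BD·C·B·BD·BD·B·BD·BD·B
    A ↦ BD
    B ↦ C
    C ↦ B
    D ↦ AA  (constrained at step 0)

A->BD, B->C, C->B, D->AA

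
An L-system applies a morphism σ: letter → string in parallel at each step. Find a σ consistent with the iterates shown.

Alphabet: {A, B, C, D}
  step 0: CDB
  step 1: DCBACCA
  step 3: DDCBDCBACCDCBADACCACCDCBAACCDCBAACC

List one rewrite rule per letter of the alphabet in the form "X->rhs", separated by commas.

A->D, B->A, C->DCB, D->ACC

  step 0 ⇒ step 1: CDB ⇒ DCB·ACC·A
    B ↦ A
    C ↦ DCB
    D ↦ ACC
    A ↦ D  (constrained at step 1)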